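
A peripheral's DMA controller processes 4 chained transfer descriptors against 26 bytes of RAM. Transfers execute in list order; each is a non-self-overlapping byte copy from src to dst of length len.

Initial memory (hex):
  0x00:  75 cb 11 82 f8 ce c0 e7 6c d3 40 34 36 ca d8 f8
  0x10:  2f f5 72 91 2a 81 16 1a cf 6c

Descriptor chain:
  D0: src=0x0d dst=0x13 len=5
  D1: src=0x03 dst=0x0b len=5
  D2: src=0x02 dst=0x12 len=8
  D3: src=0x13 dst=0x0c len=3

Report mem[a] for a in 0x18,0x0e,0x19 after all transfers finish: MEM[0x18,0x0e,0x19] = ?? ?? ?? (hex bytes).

MEM[0x18,0x0e,0x19] = 6c ce d3

  after D0: wrote 5B at 0x13 = cad8f82ff5
  after D1: wrote 5B at 0x0b = 82f8cec0e7
  after D2: wrote 8B at 0x12 = 1182f8cec0e76cd3
  after D3: wrote 3B at 0x0c = 82f8ce
query mem[0x18]=0x6c, mem[0x0e]=0xce, mem[0x19]=0xd3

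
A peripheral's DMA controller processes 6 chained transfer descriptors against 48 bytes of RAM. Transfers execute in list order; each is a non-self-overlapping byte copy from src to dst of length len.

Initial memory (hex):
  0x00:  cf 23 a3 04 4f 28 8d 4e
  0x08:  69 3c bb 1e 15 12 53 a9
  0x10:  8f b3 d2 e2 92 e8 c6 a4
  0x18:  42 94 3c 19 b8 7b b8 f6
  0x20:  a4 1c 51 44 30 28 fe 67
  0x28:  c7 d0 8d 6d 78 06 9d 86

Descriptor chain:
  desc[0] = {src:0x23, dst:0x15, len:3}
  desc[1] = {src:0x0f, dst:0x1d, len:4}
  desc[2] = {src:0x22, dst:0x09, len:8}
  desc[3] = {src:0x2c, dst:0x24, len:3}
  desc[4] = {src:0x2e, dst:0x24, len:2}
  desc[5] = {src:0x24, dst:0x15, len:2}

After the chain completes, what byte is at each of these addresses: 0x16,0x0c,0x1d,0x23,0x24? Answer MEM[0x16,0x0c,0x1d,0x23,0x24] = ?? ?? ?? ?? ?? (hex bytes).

  after D0: wrote 3B at 0x15 = 443028
  after D1: wrote 4B at 0x1d = a98fb3d2
  after D2: wrote 8B at 0x09 = 51443028fe67c7d0
  after D3: wrote 3B at 0x24 = 78069d
  after D4: wrote 2B at 0x24 = 9d86
  after D5: wrote 2B at 0x15 = 9d86
query mem[0x16]=0x86, mem[0x0c]=0x28, mem[0x1d]=0xa9, mem[0x23]=0x44, mem[0x24]=0x9d

MEM[0x16,0x0c,0x1d,0x23,0x24] = 86 28 a9 44 9d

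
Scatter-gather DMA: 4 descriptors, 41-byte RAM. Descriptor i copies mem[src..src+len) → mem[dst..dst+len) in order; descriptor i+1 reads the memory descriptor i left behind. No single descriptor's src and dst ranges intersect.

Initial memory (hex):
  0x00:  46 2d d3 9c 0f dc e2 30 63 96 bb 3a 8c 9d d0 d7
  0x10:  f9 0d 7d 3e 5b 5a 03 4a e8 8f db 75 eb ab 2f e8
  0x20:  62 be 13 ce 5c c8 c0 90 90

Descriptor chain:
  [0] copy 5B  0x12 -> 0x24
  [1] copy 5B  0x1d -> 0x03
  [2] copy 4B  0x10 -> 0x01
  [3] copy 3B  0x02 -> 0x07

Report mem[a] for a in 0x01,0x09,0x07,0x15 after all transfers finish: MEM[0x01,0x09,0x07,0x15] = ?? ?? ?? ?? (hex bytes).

D0: mem[0x24..0x28] <- [7d 3e 5b 5a 03]
D1: mem[0x03..0x07] <- [ab 2f e8 62 be]
D2: mem[0x01..0x04] <- [f9 0d 7d 3e]
D3: mem[0x07..0x09] <- [0d 7d 3e]
query mem[0x01]=0xf9, mem[0x09]=0x3e, mem[0x07]=0x0d, mem[0x15]=0x5a

MEM[0x01,0x09,0x07,0x15] = f9 3e 0d 5a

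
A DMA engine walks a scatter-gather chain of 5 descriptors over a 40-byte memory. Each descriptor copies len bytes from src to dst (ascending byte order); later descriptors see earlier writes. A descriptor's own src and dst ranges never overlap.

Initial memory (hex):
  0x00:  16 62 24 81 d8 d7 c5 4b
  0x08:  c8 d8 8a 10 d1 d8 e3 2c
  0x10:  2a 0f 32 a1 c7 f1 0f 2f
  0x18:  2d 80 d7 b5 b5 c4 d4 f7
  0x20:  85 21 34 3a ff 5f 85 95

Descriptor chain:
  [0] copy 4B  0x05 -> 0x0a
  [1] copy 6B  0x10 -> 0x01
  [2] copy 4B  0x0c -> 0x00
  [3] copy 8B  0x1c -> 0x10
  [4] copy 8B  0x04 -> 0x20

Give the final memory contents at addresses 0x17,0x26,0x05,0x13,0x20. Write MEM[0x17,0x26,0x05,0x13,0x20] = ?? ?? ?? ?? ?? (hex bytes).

D0: mem[0x0a..0x0d] <- [d7 c5 4b c8]
D1: mem[0x01..0x06] <- [2a 0f 32 a1 c7 f1]
D2: mem[0x00..0x03] <- [4b c8 e3 2c]
D3: mem[0x10..0x17] <- [b5 c4 d4 f7 85 21 34 3a]
D4: mem[0x20..0x27] <- [a1 c7 f1 4b c8 d8 d7 c5]
query mem[0x17]=0x3a, mem[0x26]=0xd7, mem[0x05]=0xc7, mem[0x13]=0xf7, mem[0x20]=0xa1

MEM[0x17,0x26,0x05,0x13,0x20] = 3a d7 c7 f7 a1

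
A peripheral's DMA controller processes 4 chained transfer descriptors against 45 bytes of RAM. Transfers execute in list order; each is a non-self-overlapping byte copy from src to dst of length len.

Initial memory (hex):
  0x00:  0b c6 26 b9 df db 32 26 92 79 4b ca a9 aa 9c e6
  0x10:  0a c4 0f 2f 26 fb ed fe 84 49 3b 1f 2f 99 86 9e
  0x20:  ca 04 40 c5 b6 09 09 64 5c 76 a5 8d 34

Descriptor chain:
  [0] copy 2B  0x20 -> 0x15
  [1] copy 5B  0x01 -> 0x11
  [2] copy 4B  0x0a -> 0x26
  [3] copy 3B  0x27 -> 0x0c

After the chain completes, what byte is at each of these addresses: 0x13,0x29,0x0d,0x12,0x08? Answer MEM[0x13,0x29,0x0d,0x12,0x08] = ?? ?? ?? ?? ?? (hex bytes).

MEM[0x13,0x29,0x0d,0x12,0x08] = b9 aa a9 26 92

#0 dst[0x15+2] := {0xca,0x04}
#1 dst[0x11+5] := {0xc6,0x26,0xb9,0xdf,0xdb}
#2 dst[0x26+4] := {0x4b,0xca,0xa9,0xaa}
#3 dst[0x0c+3] := {0xca,0xa9,0xaa}
query mem[0x13]=0xb9, mem[0x29]=0xaa, mem[0x0d]=0xa9, mem[0x12]=0x26, mem[0x08]=0x92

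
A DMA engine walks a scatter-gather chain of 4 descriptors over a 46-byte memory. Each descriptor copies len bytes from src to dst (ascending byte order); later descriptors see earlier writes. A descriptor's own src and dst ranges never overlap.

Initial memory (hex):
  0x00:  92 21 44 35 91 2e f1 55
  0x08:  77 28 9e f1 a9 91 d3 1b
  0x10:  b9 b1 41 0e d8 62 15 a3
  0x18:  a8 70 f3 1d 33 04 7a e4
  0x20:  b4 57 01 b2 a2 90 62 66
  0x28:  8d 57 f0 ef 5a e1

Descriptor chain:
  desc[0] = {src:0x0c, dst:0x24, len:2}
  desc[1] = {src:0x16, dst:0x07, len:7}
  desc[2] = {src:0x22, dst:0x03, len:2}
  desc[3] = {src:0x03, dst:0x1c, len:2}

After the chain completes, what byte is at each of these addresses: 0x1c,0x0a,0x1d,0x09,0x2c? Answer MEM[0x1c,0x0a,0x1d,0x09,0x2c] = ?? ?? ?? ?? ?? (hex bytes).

#0 dst[0x24+2] := {0xa9,0x91}
#1 dst[0x07+7] := {0x15,0xa3,0xa8,0x70,0xf3,0x1d,0x33}
#2 dst[0x03+2] := {0x01,0xb2}
#3 dst[0x1c+2] := {0x01,0xb2}
query mem[0x1c]=0x01, mem[0x0a]=0x70, mem[0x1d]=0xb2, mem[0x09]=0xa8, mem[0x2c]=0x5a

MEM[0x1c,0x0a,0x1d,0x09,0x2c] = 01 70 b2 a8 5a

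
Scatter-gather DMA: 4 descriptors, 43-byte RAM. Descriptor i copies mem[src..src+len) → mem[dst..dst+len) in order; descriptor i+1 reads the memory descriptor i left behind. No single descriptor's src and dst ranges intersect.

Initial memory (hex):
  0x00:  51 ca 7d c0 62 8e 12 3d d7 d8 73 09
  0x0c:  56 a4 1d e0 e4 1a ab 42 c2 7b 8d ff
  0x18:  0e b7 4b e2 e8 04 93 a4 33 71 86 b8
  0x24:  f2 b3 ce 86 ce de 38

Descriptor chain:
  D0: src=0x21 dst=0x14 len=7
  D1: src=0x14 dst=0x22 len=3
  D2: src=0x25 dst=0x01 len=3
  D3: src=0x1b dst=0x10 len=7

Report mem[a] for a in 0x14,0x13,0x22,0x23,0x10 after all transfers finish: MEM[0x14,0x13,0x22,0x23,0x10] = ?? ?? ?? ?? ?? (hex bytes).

MEM[0x14,0x13,0x22,0x23,0x10] = a4 93 71 86 e2

#0 dst[0x14+7] := {0x71,0x86,0xb8,0xf2,0xb3,0xce,0x86}
#1 dst[0x22+3] := {0x71,0x86,0xb8}
#2 dst[0x01+3] := {0xb3,0xce,0x86}
#3 dst[0x10+7] := {0xe2,0xe8,0x04,0x93,0xa4,0x33,0x71}
query mem[0x14]=0xa4, mem[0x13]=0x93, mem[0x22]=0x71, mem[0x23]=0x86, mem[0x10]=0xe2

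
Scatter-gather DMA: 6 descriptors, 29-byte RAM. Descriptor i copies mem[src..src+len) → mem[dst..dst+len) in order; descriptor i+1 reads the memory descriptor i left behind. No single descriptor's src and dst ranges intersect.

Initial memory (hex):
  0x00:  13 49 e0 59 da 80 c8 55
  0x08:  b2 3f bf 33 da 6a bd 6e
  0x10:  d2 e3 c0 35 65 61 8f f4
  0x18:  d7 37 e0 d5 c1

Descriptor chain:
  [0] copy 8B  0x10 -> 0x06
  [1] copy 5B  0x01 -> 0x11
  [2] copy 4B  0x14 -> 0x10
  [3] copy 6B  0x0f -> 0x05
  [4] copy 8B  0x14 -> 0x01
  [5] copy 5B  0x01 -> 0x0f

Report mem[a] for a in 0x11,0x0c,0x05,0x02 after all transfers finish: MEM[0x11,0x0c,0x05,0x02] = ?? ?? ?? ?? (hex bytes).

  after D0: wrote 8B at 0x06 = d2e3c03565618ff4
  after D1: wrote 5B at 0x11 = 49e059da80
  after D2: wrote 4B at 0x10 = da808ff4
  after D3: wrote 6B at 0x05 = 6eda808ff4da
  after D4: wrote 8B at 0x01 = da808ff4d737e0d5
  after D5: wrote 5B at 0x0f = da808ff4d7
query mem[0x11]=0x8f, mem[0x0c]=0x8f, mem[0x05]=0xd7, mem[0x02]=0x80

MEM[0x11,0x0c,0x05,0x02] = 8f 8f d7 80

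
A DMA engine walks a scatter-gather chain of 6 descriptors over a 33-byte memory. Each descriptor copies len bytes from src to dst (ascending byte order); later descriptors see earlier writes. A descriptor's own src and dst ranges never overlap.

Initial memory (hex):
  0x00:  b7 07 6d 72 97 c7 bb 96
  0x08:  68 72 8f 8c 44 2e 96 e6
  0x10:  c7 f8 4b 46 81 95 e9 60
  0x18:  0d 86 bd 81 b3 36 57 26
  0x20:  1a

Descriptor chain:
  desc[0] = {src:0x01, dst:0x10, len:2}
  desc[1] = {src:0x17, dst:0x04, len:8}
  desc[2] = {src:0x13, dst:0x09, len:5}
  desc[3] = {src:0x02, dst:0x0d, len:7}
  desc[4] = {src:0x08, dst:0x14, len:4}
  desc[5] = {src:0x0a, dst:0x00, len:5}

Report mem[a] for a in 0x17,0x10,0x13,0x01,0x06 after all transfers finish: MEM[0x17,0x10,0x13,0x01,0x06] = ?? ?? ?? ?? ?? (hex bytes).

MEM[0x17,0x10,0x13,0x01,0x06] = 95 0d 81 95 86

#0 dst[0x10+2] := {0x07,0x6d}
#1 dst[0x04+8] := {0x60,0x0d,0x86,0xbd,0x81,0xb3,0x36,0x57}
#2 dst[0x09+5] := {0x46,0x81,0x95,0xe9,0x60}
#3 dst[0x0d+7] := {0x6d,0x72,0x60,0x0d,0x86,0xbd,0x81}
#4 dst[0x14+4] := {0x81,0x46,0x81,0x95}
#5 dst[0x00+5] := {0x81,0x95,0xe9,0x6d,0x72}
query mem[0x17]=0x95, mem[0x10]=0x0d, mem[0x13]=0x81, mem[0x01]=0x95, mem[0x06]=0x86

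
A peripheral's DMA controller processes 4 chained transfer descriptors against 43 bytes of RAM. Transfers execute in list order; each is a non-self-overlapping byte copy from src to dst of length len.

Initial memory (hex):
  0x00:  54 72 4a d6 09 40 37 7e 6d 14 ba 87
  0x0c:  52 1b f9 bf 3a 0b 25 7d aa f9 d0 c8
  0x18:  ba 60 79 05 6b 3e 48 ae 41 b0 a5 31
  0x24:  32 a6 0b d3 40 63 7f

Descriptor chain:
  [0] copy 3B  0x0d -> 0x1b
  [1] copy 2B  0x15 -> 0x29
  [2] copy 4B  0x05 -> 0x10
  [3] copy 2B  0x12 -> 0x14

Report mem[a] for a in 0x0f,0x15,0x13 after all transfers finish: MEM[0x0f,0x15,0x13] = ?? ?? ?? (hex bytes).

D0: mem[0x1b..0x1d] <- [1b f9 bf]
D1: mem[0x29..0x2a] <- [f9 d0]
D2: mem[0x10..0x13] <- [40 37 7e 6d]
D3: mem[0x14..0x15] <- [7e 6d]
query mem[0x0f]=0xbf, mem[0x15]=0x6d, mem[0x13]=0x6d

MEM[0x0f,0x15,0x13] = bf 6d 6d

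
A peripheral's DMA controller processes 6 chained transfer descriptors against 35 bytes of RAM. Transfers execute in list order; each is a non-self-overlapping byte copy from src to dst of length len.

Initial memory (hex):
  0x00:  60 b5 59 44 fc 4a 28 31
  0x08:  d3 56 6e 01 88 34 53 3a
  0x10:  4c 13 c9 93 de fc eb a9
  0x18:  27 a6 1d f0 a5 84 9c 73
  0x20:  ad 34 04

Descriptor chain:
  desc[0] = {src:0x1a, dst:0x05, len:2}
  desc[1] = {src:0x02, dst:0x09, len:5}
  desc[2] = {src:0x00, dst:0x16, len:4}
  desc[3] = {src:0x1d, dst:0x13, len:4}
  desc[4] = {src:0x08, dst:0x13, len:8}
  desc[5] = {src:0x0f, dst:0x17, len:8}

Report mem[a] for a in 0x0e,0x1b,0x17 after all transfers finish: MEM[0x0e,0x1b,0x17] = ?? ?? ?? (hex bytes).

#0 dst[0x05+2] := {0x1d,0xf0}
#1 dst[0x09+5] := {0x59,0x44,0xfc,0x1d,0xf0}
#2 dst[0x16+4] := {0x60,0xb5,0x59,0x44}
#3 dst[0x13+4] := {0x84,0x9c,0x73,0xad}
#4 dst[0x13+8] := {0xd3,0x59,0x44,0xfc,0x1d,0xf0,0x53,0x3a}
#5 dst[0x17+8] := {0x3a,0x4c,0x13,0xc9,0xd3,0x59,0x44,0xfc}
query mem[0x0e]=0x53, mem[0x1b]=0xd3, mem[0x17]=0x3a

MEM[0x0e,0x1b,0x17] = 53 d3 3a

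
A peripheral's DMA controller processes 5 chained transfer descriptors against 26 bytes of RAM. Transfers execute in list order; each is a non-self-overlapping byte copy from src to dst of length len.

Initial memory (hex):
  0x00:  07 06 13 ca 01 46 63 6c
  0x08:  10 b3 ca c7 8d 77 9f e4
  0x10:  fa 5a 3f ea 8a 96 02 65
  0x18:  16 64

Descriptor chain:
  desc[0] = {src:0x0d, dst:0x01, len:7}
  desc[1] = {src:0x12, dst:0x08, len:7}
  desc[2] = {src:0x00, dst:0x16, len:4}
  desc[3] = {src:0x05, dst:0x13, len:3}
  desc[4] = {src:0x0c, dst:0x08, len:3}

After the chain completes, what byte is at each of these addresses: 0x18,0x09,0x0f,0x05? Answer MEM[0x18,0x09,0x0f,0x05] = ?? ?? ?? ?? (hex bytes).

MEM[0x18,0x09,0x0f,0x05] = 9f 65 e4 5a

[0] 0x0d->0x01 len=7 : 77 9f e4 fa 5a 3f ea
[1] 0x12->0x08 len=7 : 3f ea 8a 96 02 65 16
[2] 0x00->0x16 len=4 : 07 77 9f e4
[3] 0x05->0x13 len=3 : 5a 3f ea
[4] 0x0c->0x08 len=3 : 02 65 16
query mem[0x18]=0x9f, mem[0x09]=0x65, mem[0x0f]=0xe4, mem[0x05]=0x5a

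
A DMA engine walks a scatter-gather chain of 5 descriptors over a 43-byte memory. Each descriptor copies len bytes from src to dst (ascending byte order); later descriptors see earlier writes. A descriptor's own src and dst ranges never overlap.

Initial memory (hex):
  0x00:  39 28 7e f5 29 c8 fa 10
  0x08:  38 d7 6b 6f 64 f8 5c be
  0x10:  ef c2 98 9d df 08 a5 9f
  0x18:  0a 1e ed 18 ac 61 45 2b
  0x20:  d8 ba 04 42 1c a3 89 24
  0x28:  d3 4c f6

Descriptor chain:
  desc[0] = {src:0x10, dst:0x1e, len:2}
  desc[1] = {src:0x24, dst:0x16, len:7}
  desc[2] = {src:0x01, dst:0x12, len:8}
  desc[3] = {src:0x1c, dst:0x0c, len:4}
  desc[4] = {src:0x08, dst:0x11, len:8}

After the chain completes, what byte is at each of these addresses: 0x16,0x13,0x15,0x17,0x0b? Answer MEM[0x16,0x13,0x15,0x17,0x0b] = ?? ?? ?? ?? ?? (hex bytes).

D0: mem[0x1e..0x1f] <- [ef c2]
D1: mem[0x16..0x1c] <- [1c a3 89 24 d3 4c f6]
D2: mem[0x12..0x19] <- [28 7e f5 29 c8 fa 10 38]
D3: mem[0x0c..0x0f] <- [f6 61 ef c2]
D4: mem[0x11..0x18] <- [38 d7 6b 6f f6 61 ef c2]
query mem[0x16]=0x61, mem[0x13]=0x6b, mem[0x15]=0xf6, mem[0x17]=0xef, mem[0x0b]=0x6f

MEM[0x16,0x13,0x15,0x17,0x0b] = 61 6b f6 ef 6f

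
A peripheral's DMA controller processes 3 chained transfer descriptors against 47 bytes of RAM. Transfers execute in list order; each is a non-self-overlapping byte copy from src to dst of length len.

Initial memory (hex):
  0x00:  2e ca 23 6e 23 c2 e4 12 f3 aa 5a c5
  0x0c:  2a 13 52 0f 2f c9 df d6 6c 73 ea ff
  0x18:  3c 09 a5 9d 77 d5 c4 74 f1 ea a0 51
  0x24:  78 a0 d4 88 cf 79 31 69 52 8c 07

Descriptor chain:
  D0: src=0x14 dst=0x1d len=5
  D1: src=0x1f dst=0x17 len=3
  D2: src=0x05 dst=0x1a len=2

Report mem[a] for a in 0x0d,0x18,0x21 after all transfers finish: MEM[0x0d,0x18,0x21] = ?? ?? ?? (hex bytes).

[0] 0x14->0x1d len=5 : 6c 73 ea ff 3c
[1] 0x1f->0x17 len=3 : ea ff 3c
[2] 0x05->0x1a len=2 : c2 e4
query mem[0x0d]=0x13, mem[0x18]=0xff, mem[0x21]=0x3c

MEM[0x0d,0x18,0x21] = 13 ff 3c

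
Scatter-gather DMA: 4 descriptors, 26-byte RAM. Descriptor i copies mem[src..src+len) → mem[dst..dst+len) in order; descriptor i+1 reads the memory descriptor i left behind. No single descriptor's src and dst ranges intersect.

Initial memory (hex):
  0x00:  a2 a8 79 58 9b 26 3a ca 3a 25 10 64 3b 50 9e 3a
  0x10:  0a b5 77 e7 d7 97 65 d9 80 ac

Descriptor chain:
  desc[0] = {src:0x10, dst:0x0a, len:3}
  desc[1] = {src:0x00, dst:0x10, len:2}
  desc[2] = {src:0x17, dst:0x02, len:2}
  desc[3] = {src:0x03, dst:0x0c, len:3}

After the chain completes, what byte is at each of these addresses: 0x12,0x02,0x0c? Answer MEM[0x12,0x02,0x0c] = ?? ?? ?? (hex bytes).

MEM[0x12,0x02,0x0c] = 77 d9 80

[0] 0x10->0x0a len=3 : 0a b5 77
[1] 0x00->0x10 len=2 : a2 a8
[2] 0x17->0x02 len=2 : d9 80
[3] 0x03->0x0c len=3 : 80 9b 26
query mem[0x12]=0x77, mem[0x02]=0xd9, mem[0x0c]=0x80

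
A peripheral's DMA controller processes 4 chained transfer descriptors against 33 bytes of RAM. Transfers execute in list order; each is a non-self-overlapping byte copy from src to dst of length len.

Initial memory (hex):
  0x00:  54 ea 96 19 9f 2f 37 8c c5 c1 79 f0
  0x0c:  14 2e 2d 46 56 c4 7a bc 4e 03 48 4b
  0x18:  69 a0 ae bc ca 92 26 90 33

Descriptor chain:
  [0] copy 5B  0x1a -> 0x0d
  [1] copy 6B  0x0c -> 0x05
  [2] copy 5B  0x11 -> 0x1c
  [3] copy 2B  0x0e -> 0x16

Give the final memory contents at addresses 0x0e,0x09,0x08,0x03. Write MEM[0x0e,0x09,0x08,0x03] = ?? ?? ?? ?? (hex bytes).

D0: mem[0x0d..0x11] <- [ae bc ca 92 26]
D1: mem[0x05..0x0a] <- [14 ae bc ca 92 26]
D2: mem[0x1c..0x20] <- [26 7a bc 4e 03]
D3: mem[0x16..0x17] <- [bc ca]
query mem[0x0e]=0xbc, mem[0x09]=0x92, mem[0x08]=0xca, mem[0x03]=0x19

MEM[0x0e,0x09,0x08,0x03] = bc 92 ca 19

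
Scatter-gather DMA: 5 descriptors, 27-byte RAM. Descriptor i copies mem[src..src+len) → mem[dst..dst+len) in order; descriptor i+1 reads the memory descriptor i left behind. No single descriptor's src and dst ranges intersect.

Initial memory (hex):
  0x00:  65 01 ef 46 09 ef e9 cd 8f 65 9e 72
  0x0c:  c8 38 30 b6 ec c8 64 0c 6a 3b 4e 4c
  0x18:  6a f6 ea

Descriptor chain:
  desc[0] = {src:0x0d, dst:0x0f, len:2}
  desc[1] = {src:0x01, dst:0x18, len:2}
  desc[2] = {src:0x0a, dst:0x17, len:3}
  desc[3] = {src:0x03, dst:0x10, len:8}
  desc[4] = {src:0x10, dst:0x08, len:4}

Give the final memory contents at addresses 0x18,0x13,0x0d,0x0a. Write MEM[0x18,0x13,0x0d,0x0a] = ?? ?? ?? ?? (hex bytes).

  after D0: wrote 2B at 0x0f = 3830
  after D1: wrote 2B at 0x18 = 01ef
  after D2: wrote 3B at 0x17 = 9e72c8
  after D3: wrote 8B at 0x10 = 4609efe9cd8f659e
  after D4: wrote 4B at 0x08 = 4609efe9
query mem[0x18]=0x72, mem[0x13]=0xe9, mem[0x0d]=0x38, mem[0x0a]=0xef

MEM[0x18,0x13,0x0d,0x0a] = 72 e9 38 ef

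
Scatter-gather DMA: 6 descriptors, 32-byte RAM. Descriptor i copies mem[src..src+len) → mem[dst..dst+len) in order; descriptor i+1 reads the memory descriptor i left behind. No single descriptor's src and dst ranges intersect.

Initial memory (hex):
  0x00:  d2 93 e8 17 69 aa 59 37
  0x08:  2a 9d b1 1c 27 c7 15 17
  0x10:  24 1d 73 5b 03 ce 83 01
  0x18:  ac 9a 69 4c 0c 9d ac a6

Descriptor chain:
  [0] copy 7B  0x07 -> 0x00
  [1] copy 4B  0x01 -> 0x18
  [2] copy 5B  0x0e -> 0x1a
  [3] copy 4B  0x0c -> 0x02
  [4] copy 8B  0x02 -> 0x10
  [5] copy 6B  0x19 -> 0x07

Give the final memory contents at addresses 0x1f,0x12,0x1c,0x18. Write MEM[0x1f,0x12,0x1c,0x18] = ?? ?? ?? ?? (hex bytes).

MEM[0x1f,0x12,0x1c,0x18] = a6 15 24 2a

  after D0: wrote 7B at 0x00 = 372a9db11c27c7
  after D1: wrote 4B at 0x18 = 2a9db11c
  after D2: wrote 5B at 0x1a = 1517241d73
  after D3: wrote 4B at 0x02 = 27c71517
  after D4: wrote 8B at 0x10 = 27c71517c7372a9d
  after D5: wrote 6B at 0x07 = 9d1517241d73
query mem[0x1f]=0xa6, mem[0x12]=0x15, mem[0x1c]=0x24, mem[0x18]=0x2a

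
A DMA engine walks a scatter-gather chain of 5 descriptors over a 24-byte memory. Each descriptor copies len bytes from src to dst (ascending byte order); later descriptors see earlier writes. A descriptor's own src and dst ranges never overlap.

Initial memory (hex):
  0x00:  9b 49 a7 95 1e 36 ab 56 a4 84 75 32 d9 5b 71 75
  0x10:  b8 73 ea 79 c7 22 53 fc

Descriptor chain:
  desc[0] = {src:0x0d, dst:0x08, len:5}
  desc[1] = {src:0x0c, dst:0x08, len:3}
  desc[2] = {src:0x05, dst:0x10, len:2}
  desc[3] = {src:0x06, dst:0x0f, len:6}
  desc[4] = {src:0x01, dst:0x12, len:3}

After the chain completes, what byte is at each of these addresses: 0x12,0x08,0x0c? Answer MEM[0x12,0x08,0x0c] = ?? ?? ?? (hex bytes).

MEM[0x12,0x08,0x0c] = 49 73 73

D0: mem[0x08..0x0c] <- [5b 71 75 b8 73]
D1: mem[0x08..0x0a] <- [73 5b 71]
D2: mem[0x10..0x11] <- [36 ab]
D3: mem[0x0f..0x14] <- [ab 56 73 5b 71 b8]
D4: mem[0x12..0x14] <- [49 a7 95]
query mem[0x12]=0x49, mem[0x08]=0x73, mem[0x0c]=0x73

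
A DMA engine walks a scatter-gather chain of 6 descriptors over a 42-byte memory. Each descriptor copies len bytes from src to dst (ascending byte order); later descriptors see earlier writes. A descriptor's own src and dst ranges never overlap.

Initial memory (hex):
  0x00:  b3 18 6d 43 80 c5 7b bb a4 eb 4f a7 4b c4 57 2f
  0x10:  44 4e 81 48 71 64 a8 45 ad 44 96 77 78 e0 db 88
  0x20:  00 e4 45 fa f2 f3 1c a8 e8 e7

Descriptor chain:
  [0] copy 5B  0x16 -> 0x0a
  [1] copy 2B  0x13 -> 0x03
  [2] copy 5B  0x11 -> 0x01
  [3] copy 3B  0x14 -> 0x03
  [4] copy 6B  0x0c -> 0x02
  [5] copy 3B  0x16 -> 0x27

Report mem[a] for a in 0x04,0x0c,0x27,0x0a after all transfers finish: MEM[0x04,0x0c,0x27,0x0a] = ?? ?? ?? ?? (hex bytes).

  after D0: wrote 5B at 0x0a = a845ad4496
  after D1: wrote 2B at 0x03 = 4871
  after D2: wrote 5B at 0x01 = 4e81487164
  after D3: wrote 3B at 0x03 = 7164a8
  after D4: wrote 6B at 0x02 = ad44962f444e
  after D5: wrote 3B at 0x27 = a845ad
query mem[0x04]=0x96, mem[0x0c]=0xad, mem[0x27]=0xa8, mem[0x0a]=0xa8

MEM[0x04,0x0c,0x27,0x0a] = 96 ad a8 a8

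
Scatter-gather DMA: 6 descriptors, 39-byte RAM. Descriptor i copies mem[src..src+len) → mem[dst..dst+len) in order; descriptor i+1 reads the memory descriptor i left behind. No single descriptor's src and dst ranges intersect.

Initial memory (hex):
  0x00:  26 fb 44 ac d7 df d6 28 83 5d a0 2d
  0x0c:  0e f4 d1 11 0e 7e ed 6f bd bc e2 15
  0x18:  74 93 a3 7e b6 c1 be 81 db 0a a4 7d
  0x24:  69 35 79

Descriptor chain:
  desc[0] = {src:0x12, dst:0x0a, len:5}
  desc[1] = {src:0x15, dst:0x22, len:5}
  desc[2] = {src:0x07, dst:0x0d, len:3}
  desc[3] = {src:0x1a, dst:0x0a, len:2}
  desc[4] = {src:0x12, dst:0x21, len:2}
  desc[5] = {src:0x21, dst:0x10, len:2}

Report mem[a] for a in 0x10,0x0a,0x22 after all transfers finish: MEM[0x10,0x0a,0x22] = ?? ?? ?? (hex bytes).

MEM[0x10,0x0a,0x22] = ed a3 6f

  after D0: wrote 5B at 0x0a = ed6fbdbce2
  after D1: wrote 5B at 0x22 = bce2157493
  after D2: wrote 3B at 0x0d = 28835d
  after D3: wrote 2B at 0x0a = a37e
  after D4: wrote 2B at 0x21 = ed6f
  after D5: wrote 2B at 0x10 = ed6f
query mem[0x10]=0xed, mem[0x0a]=0xa3, mem[0x22]=0x6f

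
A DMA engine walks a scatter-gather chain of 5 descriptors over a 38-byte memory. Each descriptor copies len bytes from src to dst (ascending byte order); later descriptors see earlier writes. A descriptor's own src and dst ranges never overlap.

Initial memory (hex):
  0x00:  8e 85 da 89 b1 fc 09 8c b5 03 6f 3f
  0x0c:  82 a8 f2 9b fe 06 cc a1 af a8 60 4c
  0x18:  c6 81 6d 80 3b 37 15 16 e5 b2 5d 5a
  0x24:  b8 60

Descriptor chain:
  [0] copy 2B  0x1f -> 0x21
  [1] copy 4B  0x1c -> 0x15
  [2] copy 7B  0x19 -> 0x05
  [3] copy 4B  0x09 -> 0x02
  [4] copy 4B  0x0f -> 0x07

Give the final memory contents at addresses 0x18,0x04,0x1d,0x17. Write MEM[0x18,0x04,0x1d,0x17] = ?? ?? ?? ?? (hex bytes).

  after D0: wrote 2B at 0x21 = 16e5
  after D1: wrote 4B at 0x15 = 3b371516
  after D2: wrote 7B at 0x05 = 816d803b371516
  after D3: wrote 4B at 0x02 = 37151682
  after D4: wrote 4B at 0x07 = 9bfe06cc
query mem[0x18]=0x16, mem[0x04]=0x16, mem[0x1d]=0x37, mem[0x17]=0x15

MEM[0x18,0x04,0x1d,0x17] = 16 16 37 15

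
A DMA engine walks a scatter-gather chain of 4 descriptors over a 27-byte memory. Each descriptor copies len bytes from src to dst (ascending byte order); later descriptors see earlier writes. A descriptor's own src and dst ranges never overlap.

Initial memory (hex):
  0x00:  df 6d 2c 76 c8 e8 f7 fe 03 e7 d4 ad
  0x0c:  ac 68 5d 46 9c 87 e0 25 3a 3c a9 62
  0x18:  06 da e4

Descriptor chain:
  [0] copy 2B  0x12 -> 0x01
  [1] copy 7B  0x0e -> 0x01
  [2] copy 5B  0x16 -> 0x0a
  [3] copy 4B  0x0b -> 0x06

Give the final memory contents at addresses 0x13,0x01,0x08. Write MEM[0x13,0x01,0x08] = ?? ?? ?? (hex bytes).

[0] 0x12->0x01 len=2 : e0 25
[1] 0x0e->0x01 len=7 : 5d 46 9c 87 e0 25 3a
[2] 0x16->0x0a len=5 : a9 62 06 da e4
[3] 0x0b->0x06 len=4 : 62 06 da e4
query mem[0x13]=0x25, mem[0x01]=0x5d, mem[0x08]=0xda

MEM[0x13,0x01,0x08] = 25 5d da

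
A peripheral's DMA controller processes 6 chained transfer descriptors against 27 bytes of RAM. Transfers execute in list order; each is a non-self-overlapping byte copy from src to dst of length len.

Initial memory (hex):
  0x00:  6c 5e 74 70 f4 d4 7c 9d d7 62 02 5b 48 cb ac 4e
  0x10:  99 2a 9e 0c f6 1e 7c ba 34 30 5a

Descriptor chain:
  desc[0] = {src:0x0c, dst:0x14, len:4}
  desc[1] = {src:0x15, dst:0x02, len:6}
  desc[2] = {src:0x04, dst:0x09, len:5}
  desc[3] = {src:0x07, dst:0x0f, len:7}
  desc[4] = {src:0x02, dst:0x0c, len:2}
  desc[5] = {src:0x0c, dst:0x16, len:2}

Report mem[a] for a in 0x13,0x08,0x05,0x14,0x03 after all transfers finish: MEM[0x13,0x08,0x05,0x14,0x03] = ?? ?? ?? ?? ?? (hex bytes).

  after D0: wrote 4B at 0x14 = 48cbac4e
  after D1: wrote 6B at 0x02 = cbac4e34305a
  after D2: wrote 5B at 0x09 = 4e34305ad7
  after D3: wrote 7B at 0x0f = 5ad74e34305ad7
  after D4: wrote 2B at 0x0c = cbac
  after D5: wrote 2B at 0x16 = cbac
query mem[0x13]=0x30, mem[0x08]=0xd7, mem[0x05]=0x34, mem[0x14]=0x5a, mem[0x03]=0xac

MEM[0x13,0x08,0x05,0x14,0x03] = 30 d7 34 5a ac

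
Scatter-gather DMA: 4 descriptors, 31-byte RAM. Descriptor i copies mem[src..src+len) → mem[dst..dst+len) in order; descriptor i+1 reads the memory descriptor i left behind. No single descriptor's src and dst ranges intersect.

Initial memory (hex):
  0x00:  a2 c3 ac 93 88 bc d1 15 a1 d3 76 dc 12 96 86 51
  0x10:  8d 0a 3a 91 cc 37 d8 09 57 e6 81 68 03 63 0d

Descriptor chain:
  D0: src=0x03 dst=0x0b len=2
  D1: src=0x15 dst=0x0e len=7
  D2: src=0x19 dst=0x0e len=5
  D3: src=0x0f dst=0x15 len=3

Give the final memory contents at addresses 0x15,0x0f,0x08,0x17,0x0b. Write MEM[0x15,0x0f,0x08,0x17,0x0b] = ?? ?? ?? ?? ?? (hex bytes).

MEM[0x15,0x0f,0x08,0x17,0x0b] = 81 81 a1 03 93

[0] 0x03->0x0b len=2 : 93 88
[1] 0x15->0x0e len=7 : 37 d8 09 57 e6 81 68
[2] 0x19->0x0e len=5 : e6 81 68 03 63
[3] 0x0f->0x15 len=3 : 81 68 03
query mem[0x15]=0x81, mem[0x0f]=0x81, mem[0x08]=0xa1, mem[0x17]=0x03, mem[0x0b]=0x93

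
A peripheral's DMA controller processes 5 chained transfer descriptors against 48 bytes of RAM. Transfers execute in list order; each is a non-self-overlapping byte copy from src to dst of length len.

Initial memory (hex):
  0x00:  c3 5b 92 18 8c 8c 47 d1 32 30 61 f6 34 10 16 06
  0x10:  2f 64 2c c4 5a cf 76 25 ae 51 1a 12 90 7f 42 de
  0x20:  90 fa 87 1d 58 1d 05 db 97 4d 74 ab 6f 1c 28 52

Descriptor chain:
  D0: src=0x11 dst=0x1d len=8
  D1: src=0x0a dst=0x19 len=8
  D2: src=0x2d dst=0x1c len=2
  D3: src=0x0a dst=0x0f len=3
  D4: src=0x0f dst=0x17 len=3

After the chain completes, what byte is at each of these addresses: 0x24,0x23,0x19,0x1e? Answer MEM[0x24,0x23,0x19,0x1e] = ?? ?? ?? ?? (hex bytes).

MEM[0x24,0x23,0x19,0x1e] = ae 25 34 06

  after D0: wrote 8B at 0x1d = 642cc45acf7625ae
  after D1: wrote 8B at 0x19 = 61f6341016062f64
  after D2: wrote 2B at 0x1c = 1c28
  after D3: wrote 3B at 0x0f = 61f634
  after D4: wrote 3B at 0x17 = 61f634
query mem[0x24]=0xae, mem[0x23]=0x25, mem[0x19]=0x34, mem[0x1e]=0x06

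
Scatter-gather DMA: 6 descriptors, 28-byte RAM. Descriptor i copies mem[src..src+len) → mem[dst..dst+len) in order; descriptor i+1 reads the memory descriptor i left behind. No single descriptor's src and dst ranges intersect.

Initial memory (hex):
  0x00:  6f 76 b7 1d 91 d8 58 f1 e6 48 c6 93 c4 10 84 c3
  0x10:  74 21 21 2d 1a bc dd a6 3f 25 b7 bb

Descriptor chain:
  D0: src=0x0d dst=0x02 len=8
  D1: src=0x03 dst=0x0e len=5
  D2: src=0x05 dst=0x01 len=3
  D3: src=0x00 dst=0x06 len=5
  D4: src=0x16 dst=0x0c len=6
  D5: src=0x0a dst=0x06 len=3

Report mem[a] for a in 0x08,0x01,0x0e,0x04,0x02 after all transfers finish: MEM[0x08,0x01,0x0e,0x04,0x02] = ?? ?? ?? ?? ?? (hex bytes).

  after D0: wrote 8B at 0x02 = 1084c37421212d1a
  after D1: wrote 5B at 0x0e = 84c3742121
  after D2: wrote 3B at 0x01 = 742121
  after D3: wrote 5B at 0x06 = 6f742121c3
  after D4: wrote 6B at 0x0c = dda63f25b7bb
  after D5: wrote 3B at 0x06 = c393dd
query mem[0x08]=0xdd, mem[0x01]=0x74, mem[0x0e]=0x3f, mem[0x04]=0xc3, mem[0x02]=0x21

MEM[0x08,0x01,0x0e,0x04,0x02] = dd 74 3f c3 21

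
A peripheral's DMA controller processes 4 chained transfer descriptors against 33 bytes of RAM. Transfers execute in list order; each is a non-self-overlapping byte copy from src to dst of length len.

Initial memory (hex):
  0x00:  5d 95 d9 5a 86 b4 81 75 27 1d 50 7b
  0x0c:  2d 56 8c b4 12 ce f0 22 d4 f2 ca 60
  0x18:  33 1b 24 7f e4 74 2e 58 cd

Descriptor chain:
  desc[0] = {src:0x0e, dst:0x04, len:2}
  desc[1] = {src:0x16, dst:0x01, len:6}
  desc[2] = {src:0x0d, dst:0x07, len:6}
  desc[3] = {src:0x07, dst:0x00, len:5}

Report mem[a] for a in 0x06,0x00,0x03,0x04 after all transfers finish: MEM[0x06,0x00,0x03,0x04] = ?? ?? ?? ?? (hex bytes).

MEM[0x06,0x00,0x03,0x04] = 7f 56 12 ce

[0] 0x0e->0x04 len=2 : 8c b4
[1] 0x16->0x01 len=6 : ca 60 33 1b 24 7f
[2] 0x0d->0x07 len=6 : 56 8c b4 12 ce f0
[3] 0x07->0x00 len=5 : 56 8c b4 12 ce
query mem[0x06]=0x7f, mem[0x00]=0x56, mem[0x03]=0x12, mem[0x04]=0xce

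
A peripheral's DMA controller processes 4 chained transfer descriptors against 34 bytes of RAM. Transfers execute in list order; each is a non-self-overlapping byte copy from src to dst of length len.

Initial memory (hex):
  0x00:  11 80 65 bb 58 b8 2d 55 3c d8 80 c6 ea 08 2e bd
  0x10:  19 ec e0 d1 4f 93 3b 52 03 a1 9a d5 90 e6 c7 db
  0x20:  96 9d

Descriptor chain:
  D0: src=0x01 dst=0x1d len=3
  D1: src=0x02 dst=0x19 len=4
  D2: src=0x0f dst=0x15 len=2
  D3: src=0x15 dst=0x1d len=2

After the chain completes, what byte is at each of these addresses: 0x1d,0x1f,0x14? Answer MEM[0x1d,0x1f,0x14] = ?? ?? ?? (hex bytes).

#0 dst[0x1d+3] := {0x80,0x65,0xbb}
#1 dst[0x19+4] := {0x65,0xbb,0x58,0xb8}
#2 dst[0x15+2] := {0xbd,0x19}
#3 dst[0x1d+2] := {0xbd,0x19}
query mem[0x1d]=0xbd, mem[0x1f]=0xbb, mem[0x14]=0x4f

MEM[0x1d,0x1f,0x14] = bd bb 4f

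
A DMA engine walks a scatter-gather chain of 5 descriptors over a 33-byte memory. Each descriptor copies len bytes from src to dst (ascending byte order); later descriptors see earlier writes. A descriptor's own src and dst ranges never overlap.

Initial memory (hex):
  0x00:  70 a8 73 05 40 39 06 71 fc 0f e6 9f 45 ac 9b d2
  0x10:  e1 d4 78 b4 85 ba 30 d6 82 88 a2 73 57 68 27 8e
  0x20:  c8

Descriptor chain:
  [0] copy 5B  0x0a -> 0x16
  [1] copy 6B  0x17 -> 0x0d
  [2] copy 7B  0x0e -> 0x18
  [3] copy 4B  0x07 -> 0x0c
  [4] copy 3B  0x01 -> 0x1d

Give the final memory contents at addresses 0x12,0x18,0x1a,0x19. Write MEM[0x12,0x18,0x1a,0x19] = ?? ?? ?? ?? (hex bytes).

  after D0: wrote 5B at 0x16 = e69f45ac9b
  after D1: wrote 6B at 0x0d = 9f45ac9b7357
  after D2: wrote 7B at 0x18 = 45ac9b7357b485
  after D3: wrote 4B at 0x0c = 71fc0fe6
  after D4: wrote 3B at 0x1d = a87305
query mem[0x12]=0x57, mem[0x18]=0x45, mem[0x1a]=0x9b, mem[0x19]=0xac

MEM[0x12,0x18,0x1a,0x19] = 57 45 9b ac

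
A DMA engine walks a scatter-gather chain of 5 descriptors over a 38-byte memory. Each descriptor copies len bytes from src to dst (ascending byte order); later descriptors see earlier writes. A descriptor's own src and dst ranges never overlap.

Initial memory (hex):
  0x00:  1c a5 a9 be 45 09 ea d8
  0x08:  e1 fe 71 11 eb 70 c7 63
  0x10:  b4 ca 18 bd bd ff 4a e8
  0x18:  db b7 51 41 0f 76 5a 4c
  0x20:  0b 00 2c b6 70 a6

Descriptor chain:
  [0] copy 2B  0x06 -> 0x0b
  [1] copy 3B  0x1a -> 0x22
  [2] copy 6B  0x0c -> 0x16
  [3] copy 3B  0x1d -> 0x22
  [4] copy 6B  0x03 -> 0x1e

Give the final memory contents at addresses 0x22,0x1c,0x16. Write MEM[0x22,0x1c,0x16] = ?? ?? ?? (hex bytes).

#0 dst[0x0b+2] := {0xea,0xd8}
#1 dst[0x22+3] := {0x51,0x41,0x0f}
#2 dst[0x16+6] := {0xd8,0x70,0xc7,0x63,0xb4,0xca}
#3 dst[0x22+3] := {0x76,0x5a,0x4c}
#4 dst[0x1e+6] := {0xbe,0x45,0x09,0xea,0xd8,0xe1}
query mem[0x22]=0xd8, mem[0x1c]=0x0f, mem[0x16]=0xd8

MEM[0x22,0x1c,0x16] = d8 0f d8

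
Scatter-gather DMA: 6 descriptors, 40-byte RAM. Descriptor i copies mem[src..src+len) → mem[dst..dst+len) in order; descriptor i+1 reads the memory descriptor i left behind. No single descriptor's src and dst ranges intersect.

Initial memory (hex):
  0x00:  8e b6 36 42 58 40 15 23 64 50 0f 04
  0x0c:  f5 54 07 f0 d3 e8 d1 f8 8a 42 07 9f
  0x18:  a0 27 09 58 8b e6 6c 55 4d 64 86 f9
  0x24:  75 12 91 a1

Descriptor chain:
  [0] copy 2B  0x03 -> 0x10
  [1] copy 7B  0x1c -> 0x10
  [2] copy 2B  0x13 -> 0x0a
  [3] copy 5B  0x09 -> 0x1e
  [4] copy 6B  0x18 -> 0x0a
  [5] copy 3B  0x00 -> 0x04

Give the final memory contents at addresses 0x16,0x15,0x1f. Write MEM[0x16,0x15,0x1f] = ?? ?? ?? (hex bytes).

[0] 0x03->0x10 len=2 : 42 58
[1] 0x1c->0x10 len=7 : 8b e6 6c 55 4d 64 86
[2] 0x13->0x0a len=2 : 55 4d
[3] 0x09->0x1e len=5 : 50 55 4d f5 54
[4] 0x18->0x0a len=6 : a0 27 09 58 8b e6
[5] 0x00->0x04 len=3 : 8e b6 36
query mem[0x16]=0x86, mem[0x15]=0x64, mem[0x1f]=0x55

MEM[0x16,0x15,0x1f] = 86 64 55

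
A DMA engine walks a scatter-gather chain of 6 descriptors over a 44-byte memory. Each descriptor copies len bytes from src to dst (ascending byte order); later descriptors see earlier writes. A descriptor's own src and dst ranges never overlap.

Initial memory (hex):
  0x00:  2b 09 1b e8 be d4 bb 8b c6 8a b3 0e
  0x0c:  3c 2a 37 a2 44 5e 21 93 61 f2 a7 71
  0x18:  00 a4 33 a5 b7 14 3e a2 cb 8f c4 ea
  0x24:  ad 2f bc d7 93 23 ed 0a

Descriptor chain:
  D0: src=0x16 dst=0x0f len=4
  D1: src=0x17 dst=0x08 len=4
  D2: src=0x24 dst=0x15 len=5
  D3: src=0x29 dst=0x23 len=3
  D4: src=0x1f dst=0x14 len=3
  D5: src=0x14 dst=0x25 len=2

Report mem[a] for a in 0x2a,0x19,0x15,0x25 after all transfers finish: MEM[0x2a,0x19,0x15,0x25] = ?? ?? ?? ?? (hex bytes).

MEM[0x2a,0x19,0x15,0x25] = ed 93 cb a2

#0 dst[0x0f+4] := {0xa7,0x71,0x00,0xa4}
#1 dst[0x08+4] := {0x71,0x00,0xa4,0x33}
#2 dst[0x15+5] := {0xad,0x2f,0xbc,0xd7,0x93}
#3 dst[0x23+3] := {0x23,0xed,0x0a}
#4 dst[0x14+3] := {0xa2,0xcb,0x8f}
#5 dst[0x25+2] := {0xa2,0xcb}
query mem[0x2a]=0xed, mem[0x19]=0x93, mem[0x15]=0xcb, mem[0x25]=0xa2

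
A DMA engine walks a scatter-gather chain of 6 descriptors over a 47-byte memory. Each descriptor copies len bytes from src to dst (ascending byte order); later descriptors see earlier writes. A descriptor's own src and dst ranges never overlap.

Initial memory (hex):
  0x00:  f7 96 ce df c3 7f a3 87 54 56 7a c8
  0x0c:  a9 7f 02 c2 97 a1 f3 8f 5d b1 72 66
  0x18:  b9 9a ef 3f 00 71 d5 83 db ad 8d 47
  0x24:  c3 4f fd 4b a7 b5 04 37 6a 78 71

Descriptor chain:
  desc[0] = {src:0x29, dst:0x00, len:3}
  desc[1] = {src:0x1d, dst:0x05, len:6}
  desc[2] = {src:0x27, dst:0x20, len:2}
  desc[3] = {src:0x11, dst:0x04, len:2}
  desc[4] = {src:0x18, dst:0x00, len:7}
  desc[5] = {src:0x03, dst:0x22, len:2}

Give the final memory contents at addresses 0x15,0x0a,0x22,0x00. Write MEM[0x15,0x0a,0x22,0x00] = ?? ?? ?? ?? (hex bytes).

#0 dst[0x00+3] := {0xb5,0x04,0x37}
#1 dst[0x05+6] := {0x71,0xd5,0x83,0xdb,0xad,0x8d}
#2 dst[0x20+2] := {0x4b,0xa7}
#3 dst[0x04+2] := {0xa1,0xf3}
#4 dst[0x00+7] := {0xb9,0x9a,0xef,0x3f,0x00,0x71,0xd5}
#5 dst[0x22+2] := {0x3f,0x00}
query mem[0x15]=0xb1, mem[0x0a]=0x8d, mem[0x22]=0x3f, mem[0x00]=0xb9

MEM[0x15,0x0a,0x22,0x00] = b1 8d 3f b9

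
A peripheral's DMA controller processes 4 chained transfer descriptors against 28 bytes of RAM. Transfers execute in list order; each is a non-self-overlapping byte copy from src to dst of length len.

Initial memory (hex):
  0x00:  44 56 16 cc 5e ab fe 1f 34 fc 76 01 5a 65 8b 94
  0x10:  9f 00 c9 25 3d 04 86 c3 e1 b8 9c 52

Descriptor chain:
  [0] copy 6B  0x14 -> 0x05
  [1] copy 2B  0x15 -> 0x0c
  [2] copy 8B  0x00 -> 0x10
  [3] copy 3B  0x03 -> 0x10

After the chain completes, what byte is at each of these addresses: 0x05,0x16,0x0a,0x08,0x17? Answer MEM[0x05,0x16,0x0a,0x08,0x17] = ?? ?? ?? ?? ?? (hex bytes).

MEM[0x05,0x16,0x0a,0x08,0x17] = 3d 04 b8 c3 86

#0 dst[0x05+6] := {0x3d,0x04,0x86,0xc3,0xe1,0xb8}
#1 dst[0x0c+2] := {0x04,0x86}
#2 dst[0x10+8] := {0x44,0x56,0x16,0xcc,0x5e,0x3d,0x04,0x86}
#3 dst[0x10+3] := {0xcc,0x5e,0x3d}
query mem[0x05]=0x3d, mem[0x16]=0x04, mem[0x0a]=0xb8, mem[0x08]=0xc3, mem[0x17]=0x86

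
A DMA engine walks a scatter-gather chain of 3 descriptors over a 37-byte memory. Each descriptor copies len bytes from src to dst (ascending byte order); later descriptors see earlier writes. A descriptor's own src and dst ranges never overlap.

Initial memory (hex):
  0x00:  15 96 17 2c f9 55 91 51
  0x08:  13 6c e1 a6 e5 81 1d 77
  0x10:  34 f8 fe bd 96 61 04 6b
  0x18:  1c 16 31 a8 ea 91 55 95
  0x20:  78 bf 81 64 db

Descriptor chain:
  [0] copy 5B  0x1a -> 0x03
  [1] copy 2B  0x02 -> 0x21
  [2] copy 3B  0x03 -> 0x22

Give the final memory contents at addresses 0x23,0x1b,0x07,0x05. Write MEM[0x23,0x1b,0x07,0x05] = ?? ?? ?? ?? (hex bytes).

MEM[0x23,0x1b,0x07,0x05] = a8 a8 55 ea

[0] 0x1a->0x03 len=5 : 31 a8 ea 91 55
[1] 0x02->0x21 len=2 : 17 31
[2] 0x03->0x22 len=3 : 31 a8 ea
query mem[0x23]=0xa8, mem[0x1b]=0xa8, mem[0x07]=0x55, mem[0x05]=0xea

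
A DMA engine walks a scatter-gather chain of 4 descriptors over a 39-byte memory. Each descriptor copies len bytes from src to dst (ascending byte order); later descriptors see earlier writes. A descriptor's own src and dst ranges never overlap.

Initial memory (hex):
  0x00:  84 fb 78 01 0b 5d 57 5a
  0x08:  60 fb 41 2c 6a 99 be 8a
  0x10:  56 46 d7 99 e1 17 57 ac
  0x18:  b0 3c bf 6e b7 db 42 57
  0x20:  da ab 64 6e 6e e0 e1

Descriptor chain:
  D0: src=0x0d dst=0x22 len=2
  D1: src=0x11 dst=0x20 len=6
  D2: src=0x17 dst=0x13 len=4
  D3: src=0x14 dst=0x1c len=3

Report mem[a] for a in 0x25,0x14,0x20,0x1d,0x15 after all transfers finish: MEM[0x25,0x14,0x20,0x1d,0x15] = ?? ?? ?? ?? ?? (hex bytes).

MEM[0x25,0x14,0x20,0x1d,0x15] = 57 b0 46 3c 3c

[0] 0x0d->0x22 len=2 : 99 be
[1] 0x11->0x20 len=6 : 46 d7 99 e1 17 57
[2] 0x17->0x13 len=4 : ac b0 3c bf
[3] 0x14->0x1c len=3 : b0 3c bf
query mem[0x25]=0x57, mem[0x14]=0xb0, mem[0x20]=0x46, mem[0x1d]=0x3c, mem[0x15]=0x3c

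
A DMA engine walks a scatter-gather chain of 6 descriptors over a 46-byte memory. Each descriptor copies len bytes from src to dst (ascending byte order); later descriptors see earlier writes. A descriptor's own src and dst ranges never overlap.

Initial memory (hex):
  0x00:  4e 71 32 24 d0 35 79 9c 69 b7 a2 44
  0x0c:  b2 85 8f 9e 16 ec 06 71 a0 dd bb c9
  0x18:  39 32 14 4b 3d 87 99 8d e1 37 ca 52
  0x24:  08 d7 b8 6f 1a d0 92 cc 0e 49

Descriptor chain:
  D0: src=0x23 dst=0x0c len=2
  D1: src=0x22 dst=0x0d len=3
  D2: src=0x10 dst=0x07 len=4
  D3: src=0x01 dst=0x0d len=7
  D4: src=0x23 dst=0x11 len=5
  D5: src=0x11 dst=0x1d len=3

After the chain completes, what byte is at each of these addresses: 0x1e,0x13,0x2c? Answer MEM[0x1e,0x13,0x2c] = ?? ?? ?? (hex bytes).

  after D0: wrote 2B at 0x0c = 5208
  after D1: wrote 3B at 0x0d = ca5208
  after D2: wrote 4B at 0x07 = 16ec0671
  after D3: wrote 7B at 0x0d = 713224d0357916
  after D4: wrote 5B at 0x11 = 5208d7b86f
  after D5: wrote 3B at 0x1d = 5208d7
query mem[0x1e]=0x08, mem[0x13]=0xd7, mem[0x2c]=0x0e

MEM[0x1e,0x13,0x2c] = 08 d7 0e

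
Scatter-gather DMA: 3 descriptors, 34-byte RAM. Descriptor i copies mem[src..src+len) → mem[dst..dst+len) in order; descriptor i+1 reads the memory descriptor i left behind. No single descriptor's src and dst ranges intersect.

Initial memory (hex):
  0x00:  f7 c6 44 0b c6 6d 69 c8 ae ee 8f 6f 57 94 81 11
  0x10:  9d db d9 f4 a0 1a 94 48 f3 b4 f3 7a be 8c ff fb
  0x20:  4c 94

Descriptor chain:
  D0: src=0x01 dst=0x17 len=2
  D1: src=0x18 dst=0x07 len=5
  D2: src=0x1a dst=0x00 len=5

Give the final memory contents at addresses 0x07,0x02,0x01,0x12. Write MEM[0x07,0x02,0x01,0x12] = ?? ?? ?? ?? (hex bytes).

MEM[0x07,0x02,0x01,0x12] = 44 be 7a d9

#0 dst[0x17+2] := {0xc6,0x44}
#1 dst[0x07+5] := {0x44,0xb4,0xf3,0x7a,0xbe}
#2 dst[0x00+5] := {0xf3,0x7a,0xbe,0x8c,0xff}
query mem[0x07]=0x44, mem[0x02]=0xbe, mem[0x01]=0x7a, mem[0x12]=0xd9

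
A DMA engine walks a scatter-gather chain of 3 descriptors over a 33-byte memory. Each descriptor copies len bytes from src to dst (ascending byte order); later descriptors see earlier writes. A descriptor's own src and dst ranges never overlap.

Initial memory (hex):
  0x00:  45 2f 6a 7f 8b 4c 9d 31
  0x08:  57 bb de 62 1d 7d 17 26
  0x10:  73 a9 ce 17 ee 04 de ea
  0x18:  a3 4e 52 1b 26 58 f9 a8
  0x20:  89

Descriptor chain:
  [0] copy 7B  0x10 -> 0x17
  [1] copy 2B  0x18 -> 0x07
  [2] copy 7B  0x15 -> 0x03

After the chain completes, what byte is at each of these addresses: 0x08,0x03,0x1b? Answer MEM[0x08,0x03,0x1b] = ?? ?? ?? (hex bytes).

MEM[0x08,0x03,0x1b] = 17 04 ee

D0: mem[0x17..0x1d] <- [73 a9 ce 17 ee 04 de]
D1: mem[0x07..0x08] <- [a9 ce]
D2: mem[0x03..0x09] <- [04 de 73 a9 ce 17 ee]
query mem[0x08]=0x17, mem[0x03]=0x04, mem[0x1b]=0xee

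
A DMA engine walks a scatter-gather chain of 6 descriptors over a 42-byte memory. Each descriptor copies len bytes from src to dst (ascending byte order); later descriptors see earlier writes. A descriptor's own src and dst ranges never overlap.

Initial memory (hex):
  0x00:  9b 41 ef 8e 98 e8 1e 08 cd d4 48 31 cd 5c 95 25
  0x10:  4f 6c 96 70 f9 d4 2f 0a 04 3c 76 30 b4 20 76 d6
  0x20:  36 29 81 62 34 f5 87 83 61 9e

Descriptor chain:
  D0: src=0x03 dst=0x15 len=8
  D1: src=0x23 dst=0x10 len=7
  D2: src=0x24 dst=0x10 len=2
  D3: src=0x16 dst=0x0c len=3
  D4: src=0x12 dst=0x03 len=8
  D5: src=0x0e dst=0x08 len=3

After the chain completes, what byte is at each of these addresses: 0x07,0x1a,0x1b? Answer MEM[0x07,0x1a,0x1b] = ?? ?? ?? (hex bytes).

D0: mem[0x15..0x1c] <- [8e 98 e8 1e 08 cd d4 48]
D1: mem[0x10..0x16] <- [62 34 f5 87 83 61 9e]
D2: mem[0x10..0x11] <- [34 f5]
D3: mem[0x0c..0x0e] <- [9e e8 1e]
D4: mem[0x03..0x0a] <- [f5 87 83 61 9e e8 1e 08]
D5: mem[0x08..0x0a] <- [1e 25 34]
query mem[0x07]=0x9e, mem[0x1a]=0xcd, mem[0x1b]=0xd4

MEM[0x07,0x1a,0x1b] = 9e cd d4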